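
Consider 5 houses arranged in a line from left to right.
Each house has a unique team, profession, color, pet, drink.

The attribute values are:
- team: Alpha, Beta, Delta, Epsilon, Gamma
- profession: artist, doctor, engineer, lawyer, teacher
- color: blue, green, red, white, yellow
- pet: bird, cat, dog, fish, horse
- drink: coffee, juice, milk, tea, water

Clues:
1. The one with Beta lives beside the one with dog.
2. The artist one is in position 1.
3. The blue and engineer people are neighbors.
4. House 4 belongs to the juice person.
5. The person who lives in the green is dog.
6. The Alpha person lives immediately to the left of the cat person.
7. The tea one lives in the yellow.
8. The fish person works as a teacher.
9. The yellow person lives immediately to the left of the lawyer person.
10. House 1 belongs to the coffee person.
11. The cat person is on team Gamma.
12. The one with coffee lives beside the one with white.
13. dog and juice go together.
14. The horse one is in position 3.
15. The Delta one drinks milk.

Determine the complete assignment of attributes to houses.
Solution:

House | Team | Profession | Color | Pet | Drink
-----------------------------------------------
  1   | Alpha | artist | blue | bird | coffee
  2   | Gamma | engineer | white | cat | water
  3   | Beta | doctor | yellow | horse | tea
  4   | Epsilon | lawyer | green | dog | juice
  5   | Delta | teacher | red | fish | milk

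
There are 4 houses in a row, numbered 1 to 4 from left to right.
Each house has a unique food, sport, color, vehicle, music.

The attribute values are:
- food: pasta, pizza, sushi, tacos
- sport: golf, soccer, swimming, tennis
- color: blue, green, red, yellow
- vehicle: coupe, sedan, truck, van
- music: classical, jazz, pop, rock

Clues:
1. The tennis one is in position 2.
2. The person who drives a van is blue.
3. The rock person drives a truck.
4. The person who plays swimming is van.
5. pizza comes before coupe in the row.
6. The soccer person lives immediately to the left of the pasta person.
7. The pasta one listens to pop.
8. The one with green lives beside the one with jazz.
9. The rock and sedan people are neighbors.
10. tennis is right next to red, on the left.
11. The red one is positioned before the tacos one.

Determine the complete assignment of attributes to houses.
Solution:

House | Food | Sport | Color | Vehicle | Music
----------------------------------------------
  1   | pizza | soccer | yellow | truck | rock
  2   | pasta | tennis | green | sedan | pop
  3   | sushi | golf | red | coupe | jazz
  4   | tacos | swimming | blue | van | classical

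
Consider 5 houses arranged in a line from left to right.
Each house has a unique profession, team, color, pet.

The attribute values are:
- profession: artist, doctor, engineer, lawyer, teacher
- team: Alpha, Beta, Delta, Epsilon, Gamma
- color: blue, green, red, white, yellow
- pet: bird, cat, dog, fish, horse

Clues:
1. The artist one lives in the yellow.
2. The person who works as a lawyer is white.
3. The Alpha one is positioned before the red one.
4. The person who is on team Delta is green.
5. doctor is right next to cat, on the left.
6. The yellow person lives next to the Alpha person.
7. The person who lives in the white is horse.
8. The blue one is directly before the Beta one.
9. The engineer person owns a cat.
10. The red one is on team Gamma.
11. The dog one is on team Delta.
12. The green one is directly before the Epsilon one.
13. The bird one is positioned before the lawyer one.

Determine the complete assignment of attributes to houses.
Solution:

House | Profession | Team | Color | Pet
---------------------------------------
  1   | doctor | Delta | green | dog
  2   | engineer | Epsilon | blue | cat
  3   | artist | Beta | yellow | bird
  4   | lawyer | Alpha | white | horse
  5   | teacher | Gamma | red | fish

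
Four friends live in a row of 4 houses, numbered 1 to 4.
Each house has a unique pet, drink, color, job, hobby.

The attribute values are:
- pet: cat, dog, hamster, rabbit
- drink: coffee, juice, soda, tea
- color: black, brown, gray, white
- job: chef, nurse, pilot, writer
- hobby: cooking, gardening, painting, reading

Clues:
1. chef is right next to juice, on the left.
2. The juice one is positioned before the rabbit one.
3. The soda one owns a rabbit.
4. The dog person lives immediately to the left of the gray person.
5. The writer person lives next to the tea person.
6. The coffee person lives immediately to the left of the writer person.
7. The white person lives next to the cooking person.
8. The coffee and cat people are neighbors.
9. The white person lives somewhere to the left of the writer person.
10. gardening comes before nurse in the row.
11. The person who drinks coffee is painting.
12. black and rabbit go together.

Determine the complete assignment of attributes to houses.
Solution:

House | Pet | Drink | Color | Job | Hobby
-----------------------------------------
  1   | dog | coffee | white | chef | painting
  2   | cat | juice | gray | writer | cooking
  3   | hamster | tea | brown | pilot | gardening
  4   | rabbit | soda | black | nurse | reading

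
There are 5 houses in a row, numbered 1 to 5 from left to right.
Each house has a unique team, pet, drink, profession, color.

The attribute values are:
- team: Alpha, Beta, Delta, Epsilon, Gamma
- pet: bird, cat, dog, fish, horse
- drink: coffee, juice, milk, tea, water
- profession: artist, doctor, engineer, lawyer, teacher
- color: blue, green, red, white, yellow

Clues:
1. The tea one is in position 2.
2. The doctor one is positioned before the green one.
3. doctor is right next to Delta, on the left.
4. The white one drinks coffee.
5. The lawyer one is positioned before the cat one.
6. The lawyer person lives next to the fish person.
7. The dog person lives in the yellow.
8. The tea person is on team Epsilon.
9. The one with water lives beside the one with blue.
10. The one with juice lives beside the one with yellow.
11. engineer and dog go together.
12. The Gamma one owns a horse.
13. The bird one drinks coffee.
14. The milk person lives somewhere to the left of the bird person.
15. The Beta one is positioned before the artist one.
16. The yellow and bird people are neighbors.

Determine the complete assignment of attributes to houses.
Solution:

House | Team | Pet | Drink | Profession | Color
-----------------------------------------------
  1   | Gamma | horse | water | lawyer | red
  2   | Epsilon | fish | tea | doctor | blue
  3   | Delta | cat | juice | teacher | green
  4   | Beta | dog | milk | engineer | yellow
  5   | Alpha | bird | coffee | artist | white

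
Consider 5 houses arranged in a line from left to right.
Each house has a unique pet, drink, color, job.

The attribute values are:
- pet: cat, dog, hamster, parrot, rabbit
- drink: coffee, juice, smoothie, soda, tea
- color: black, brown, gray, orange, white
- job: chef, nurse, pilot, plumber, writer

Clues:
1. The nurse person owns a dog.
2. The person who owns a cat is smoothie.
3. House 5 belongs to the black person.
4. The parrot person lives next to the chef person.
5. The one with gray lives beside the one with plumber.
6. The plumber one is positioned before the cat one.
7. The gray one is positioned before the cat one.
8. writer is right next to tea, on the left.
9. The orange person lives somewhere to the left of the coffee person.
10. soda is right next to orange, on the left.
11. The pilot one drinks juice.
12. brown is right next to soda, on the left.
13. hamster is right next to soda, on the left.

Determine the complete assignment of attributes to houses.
Solution:

House | Pet | Drink | Color | Job
---------------------------------
  1   | hamster | juice | brown | pilot
  2   | rabbit | soda | gray | writer
  3   | parrot | tea | orange | plumber
  4   | cat | smoothie | white | chef
  5   | dog | coffee | black | nurse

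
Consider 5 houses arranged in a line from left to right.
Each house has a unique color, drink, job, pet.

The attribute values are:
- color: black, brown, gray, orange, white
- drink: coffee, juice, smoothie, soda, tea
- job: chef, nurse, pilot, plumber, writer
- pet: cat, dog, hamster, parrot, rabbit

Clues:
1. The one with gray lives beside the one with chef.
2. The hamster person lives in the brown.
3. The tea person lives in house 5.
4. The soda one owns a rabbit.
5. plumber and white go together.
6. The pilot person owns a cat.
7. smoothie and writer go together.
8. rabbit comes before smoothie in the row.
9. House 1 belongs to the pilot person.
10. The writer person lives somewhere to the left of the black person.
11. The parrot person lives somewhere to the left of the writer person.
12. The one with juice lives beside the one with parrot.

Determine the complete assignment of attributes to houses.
Solution:

House | Color | Drink | Job | Pet
---------------------------------
  1   | gray | juice | pilot | cat
  2   | orange | coffee | chef | parrot
  3   | white | soda | plumber | rabbit
  4   | brown | smoothie | writer | hamster
  5   | black | tea | nurse | dog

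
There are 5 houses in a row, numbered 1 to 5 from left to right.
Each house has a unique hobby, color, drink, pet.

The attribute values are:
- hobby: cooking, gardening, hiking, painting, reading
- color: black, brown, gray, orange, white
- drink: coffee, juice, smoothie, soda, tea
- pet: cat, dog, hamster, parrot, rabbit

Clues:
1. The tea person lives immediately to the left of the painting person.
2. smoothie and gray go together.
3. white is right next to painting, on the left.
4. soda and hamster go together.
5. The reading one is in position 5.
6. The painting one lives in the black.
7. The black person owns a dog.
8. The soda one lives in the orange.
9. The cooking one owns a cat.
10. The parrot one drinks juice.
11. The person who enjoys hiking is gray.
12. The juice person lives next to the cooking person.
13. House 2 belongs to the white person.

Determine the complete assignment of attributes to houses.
Solution:

House | Hobby | Color | Drink | Pet
-----------------------------------
  1   | gardening | brown | juice | parrot
  2   | cooking | white | tea | cat
  3   | painting | black | coffee | dog
  4   | hiking | gray | smoothie | rabbit
  5   | reading | orange | soda | hamster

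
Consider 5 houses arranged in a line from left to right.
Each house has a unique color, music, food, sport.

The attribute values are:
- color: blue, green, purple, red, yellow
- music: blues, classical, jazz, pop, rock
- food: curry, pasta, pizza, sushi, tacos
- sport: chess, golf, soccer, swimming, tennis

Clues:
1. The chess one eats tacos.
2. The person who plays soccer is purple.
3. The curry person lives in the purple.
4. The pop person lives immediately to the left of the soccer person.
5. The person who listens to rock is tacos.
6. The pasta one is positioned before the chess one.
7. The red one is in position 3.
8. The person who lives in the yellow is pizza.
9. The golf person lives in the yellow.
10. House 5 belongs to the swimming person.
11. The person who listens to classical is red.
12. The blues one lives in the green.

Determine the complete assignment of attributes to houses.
Solution:

House | Color | Music | Food | Sport
------------------------------------
  1   | yellow | pop | pizza | golf
  2   | purple | jazz | curry | soccer
  3   | red | classical | pasta | tennis
  4   | blue | rock | tacos | chess
  5   | green | blues | sushi | swimming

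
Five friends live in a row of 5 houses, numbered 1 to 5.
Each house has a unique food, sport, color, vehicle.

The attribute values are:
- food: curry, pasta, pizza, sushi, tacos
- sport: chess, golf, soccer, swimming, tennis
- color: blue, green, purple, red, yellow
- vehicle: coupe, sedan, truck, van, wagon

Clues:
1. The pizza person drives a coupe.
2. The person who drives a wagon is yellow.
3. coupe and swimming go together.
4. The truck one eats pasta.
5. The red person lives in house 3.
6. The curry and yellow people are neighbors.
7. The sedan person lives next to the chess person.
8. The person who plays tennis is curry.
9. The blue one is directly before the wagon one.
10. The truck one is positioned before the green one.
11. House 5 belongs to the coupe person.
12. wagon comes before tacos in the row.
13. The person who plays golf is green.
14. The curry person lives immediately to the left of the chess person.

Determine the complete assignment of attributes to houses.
Solution:

House | Food | Sport | Color | Vehicle
--------------------------------------
  1   | curry | tennis | blue | sedan
  2   | sushi | chess | yellow | wagon
  3   | pasta | soccer | red | truck
  4   | tacos | golf | green | van
  5   | pizza | swimming | purple | coupe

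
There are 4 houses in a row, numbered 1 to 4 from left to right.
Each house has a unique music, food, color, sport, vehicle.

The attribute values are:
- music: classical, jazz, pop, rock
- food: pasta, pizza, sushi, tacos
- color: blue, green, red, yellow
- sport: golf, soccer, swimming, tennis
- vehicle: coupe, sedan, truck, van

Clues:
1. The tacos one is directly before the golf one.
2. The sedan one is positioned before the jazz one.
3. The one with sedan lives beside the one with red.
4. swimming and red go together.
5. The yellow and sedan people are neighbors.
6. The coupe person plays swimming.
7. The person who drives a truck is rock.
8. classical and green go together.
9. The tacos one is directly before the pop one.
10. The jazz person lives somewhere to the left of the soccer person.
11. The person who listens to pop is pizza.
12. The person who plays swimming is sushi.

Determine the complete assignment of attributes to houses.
Solution:

House | Music | Food | Color | Sport | Vehicle
----------------------------------------------
  1   | rock | tacos | yellow | tennis | truck
  2   | pop | pizza | blue | golf | sedan
  3   | jazz | sushi | red | swimming | coupe
  4   | classical | pasta | green | soccer | van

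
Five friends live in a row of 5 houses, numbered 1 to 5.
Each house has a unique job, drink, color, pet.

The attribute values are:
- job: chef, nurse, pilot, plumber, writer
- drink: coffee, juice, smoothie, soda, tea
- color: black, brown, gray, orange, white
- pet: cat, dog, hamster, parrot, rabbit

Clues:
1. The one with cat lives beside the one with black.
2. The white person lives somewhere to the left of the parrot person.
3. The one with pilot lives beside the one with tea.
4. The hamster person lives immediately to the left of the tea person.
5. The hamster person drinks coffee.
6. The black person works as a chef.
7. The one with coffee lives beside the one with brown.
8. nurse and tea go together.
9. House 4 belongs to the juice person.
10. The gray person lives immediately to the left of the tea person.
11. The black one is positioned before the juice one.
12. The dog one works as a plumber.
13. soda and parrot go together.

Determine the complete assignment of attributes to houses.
Solution:

House | Job | Drink | Color | Pet
---------------------------------
  1   | pilot | coffee | gray | hamster
  2   | nurse | tea | brown | cat
  3   | chef | smoothie | black | rabbit
  4   | plumber | juice | white | dog
  5   | writer | soda | orange | parrot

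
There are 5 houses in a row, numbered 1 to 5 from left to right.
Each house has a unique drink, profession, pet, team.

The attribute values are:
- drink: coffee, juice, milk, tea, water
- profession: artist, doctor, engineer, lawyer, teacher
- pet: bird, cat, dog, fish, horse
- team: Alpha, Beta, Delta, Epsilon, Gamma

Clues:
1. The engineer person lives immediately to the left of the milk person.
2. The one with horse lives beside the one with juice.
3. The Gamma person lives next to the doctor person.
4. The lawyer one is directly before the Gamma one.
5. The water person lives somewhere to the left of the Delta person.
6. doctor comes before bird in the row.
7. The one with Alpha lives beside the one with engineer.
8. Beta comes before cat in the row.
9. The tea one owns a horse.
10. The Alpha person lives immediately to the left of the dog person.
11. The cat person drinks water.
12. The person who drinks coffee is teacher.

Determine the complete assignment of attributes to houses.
Solution:

House | Drink | Profession | Pet | Team
---------------------------------------
  1   | tea | lawyer | horse | Alpha
  2   | juice | engineer | dog | Gamma
  3   | milk | doctor | fish | Beta
  4   | water | artist | cat | Epsilon
  5   | coffee | teacher | bird | Delta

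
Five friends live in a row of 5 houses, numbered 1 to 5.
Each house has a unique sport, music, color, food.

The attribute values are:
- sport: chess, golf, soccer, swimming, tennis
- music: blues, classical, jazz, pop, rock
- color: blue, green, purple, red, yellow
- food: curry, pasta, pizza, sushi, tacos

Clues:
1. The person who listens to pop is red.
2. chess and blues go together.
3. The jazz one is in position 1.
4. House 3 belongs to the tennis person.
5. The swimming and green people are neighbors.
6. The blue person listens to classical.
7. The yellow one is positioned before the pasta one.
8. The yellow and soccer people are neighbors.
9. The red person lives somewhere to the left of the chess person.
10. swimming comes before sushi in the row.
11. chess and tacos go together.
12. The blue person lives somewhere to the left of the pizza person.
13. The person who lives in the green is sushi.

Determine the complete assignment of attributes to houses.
Solution:

House | Sport | Music | Color | Food
------------------------------------
  1   | swimming | jazz | yellow | curry
  2   | soccer | rock | green | sushi
  3   | tennis | classical | blue | pasta
  4   | golf | pop | red | pizza
  5   | chess | blues | purple | tacos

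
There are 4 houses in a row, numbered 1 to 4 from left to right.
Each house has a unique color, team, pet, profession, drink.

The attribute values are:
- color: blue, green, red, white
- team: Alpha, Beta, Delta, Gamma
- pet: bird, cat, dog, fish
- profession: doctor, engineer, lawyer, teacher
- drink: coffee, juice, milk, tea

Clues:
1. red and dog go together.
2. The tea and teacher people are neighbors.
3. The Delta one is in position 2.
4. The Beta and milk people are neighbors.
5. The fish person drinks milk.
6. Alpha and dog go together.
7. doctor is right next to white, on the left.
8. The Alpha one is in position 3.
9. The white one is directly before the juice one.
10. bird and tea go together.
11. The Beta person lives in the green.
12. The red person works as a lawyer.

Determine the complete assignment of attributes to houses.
Solution:

House | Color | Team | Pet | Profession | Drink
-----------------------------------------------
  1   | green | Beta | bird | doctor | tea
  2   | white | Delta | fish | teacher | milk
  3   | red | Alpha | dog | lawyer | juice
  4   | blue | Gamma | cat | engineer | coffee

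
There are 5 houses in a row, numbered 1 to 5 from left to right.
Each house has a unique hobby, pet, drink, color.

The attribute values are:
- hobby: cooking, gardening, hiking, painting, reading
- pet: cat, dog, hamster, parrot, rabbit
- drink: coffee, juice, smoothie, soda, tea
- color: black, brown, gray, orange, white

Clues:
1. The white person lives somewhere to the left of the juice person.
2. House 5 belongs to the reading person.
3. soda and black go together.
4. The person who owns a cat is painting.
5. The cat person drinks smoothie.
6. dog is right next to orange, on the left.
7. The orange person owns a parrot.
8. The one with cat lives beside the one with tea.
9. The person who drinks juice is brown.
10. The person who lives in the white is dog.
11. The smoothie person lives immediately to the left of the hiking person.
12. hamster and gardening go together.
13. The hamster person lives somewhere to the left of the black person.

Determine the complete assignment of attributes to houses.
Solution:

House | Hobby | Pet | Drink | Color
-----------------------------------
  1   | painting | cat | smoothie | gray
  2   | hiking | dog | tea | white
  3   | cooking | parrot | coffee | orange
  4   | gardening | hamster | juice | brown
  5   | reading | rabbit | soda | black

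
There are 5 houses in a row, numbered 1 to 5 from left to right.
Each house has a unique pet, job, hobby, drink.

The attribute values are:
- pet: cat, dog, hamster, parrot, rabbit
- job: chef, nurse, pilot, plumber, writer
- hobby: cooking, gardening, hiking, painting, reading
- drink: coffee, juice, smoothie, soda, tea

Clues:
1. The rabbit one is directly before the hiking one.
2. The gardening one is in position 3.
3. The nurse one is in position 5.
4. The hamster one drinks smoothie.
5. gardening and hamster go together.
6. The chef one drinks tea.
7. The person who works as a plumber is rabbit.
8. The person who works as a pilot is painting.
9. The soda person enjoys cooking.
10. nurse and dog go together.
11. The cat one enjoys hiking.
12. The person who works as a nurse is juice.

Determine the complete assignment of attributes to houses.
Solution:

House | Pet | Job | Hobby | Drink
---------------------------------
  1   | rabbit | plumber | cooking | soda
  2   | cat | chef | hiking | tea
  3   | hamster | writer | gardening | smoothie
  4   | parrot | pilot | painting | coffee
  5   | dog | nurse | reading | juice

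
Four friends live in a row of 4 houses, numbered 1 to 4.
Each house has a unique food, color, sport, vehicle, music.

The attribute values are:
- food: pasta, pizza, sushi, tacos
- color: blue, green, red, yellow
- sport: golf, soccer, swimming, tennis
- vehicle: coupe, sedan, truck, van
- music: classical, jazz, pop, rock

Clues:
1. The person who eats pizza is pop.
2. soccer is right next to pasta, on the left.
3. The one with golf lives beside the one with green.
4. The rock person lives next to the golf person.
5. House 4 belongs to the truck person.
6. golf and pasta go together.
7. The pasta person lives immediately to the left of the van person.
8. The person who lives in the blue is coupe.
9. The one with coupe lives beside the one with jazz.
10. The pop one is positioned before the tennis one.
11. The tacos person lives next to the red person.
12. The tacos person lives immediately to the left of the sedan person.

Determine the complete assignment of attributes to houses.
Solution:

House | Food | Color | Sport | Vehicle | Music
----------------------------------------------
  1   | tacos | blue | soccer | coupe | rock
  2   | pasta | red | golf | sedan | jazz
  3   | pizza | green | swimming | van | pop
  4   | sushi | yellow | tennis | truck | classical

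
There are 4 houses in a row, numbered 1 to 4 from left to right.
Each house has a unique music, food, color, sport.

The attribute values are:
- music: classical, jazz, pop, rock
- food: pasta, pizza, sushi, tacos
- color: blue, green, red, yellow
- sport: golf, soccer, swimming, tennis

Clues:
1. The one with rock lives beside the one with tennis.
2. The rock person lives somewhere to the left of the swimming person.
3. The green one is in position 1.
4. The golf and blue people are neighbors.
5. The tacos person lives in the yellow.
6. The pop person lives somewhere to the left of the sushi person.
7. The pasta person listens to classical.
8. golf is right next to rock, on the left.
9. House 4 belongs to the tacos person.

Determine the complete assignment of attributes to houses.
Solution:

House | Music | Food | Color | Sport
------------------------------------
  1   | pop | pizza | green | golf
  2   | rock | sushi | blue | soccer
  3   | classical | pasta | red | tennis
  4   | jazz | tacos | yellow | swimming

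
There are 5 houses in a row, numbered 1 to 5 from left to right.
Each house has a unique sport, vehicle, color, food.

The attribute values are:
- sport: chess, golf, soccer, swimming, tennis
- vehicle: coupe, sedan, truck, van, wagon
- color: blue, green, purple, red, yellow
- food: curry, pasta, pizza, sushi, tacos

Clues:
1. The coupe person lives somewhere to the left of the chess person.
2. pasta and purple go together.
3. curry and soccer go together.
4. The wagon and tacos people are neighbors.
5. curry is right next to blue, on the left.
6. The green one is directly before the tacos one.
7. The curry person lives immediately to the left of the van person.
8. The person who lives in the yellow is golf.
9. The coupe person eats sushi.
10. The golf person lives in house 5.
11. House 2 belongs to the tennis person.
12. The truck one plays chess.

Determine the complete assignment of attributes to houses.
Solution:

House | Sport | Vehicle | Color | Food
--------------------------------------
  1   | soccer | wagon | green | curry
  2   | tennis | van | blue | tacos
  3   | swimming | coupe | red | sushi
  4   | chess | truck | purple | pasta
  5   | golf | sedan | yellow | pizza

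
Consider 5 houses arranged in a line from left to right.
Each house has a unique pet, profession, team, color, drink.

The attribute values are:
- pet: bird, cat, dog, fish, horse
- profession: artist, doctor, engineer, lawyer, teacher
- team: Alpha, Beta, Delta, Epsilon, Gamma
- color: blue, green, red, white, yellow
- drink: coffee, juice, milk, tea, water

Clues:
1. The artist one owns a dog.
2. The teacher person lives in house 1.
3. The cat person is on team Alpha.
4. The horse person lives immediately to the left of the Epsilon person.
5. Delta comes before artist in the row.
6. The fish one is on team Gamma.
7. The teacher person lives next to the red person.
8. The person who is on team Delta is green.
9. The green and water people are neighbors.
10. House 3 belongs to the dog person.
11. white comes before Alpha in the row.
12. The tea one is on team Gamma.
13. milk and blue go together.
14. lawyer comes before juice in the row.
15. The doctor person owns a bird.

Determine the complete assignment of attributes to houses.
Solution:

House | Pet | Profession | Team | Color | Drink
-----------------------------------------------
  1   | horse | teacher | Delta | green | coffee
  2   | bird | doctor | Epsilon | red | water
  3   | dog | artist | Beta | blue | milk
  4   | fish | lawyer | Gamma | white | tea
  5   | cat | engineer | Alpha | yellow | juice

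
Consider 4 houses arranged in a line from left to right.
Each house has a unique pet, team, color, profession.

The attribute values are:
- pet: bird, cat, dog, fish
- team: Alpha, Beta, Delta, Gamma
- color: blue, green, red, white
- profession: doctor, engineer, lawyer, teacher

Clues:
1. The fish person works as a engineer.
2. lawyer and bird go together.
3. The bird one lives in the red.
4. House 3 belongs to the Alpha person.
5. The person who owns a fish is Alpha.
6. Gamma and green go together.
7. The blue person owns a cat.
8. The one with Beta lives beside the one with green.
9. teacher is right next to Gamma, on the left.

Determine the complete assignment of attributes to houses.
Solution:

House | Pet | Team | Color | Profession
---------------------------------------
  1   | cat | Beta | blue | teacher
  2   | dog | Gamma | green | doctor
  3   | fish | Alpha | white | engineer
  4   | bird | Delta | red | lawyer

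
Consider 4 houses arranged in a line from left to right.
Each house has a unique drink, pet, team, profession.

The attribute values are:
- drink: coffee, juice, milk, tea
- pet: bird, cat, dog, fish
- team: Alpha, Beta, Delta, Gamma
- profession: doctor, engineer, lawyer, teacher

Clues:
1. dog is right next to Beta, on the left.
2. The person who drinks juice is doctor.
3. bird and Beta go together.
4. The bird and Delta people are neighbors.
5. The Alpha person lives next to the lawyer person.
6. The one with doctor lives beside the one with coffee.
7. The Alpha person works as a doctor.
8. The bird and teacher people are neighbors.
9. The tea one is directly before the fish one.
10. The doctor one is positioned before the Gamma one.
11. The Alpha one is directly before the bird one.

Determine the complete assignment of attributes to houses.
Solution:

House | Drink | Pet | Team | Profession
---------------------------------------
  1   | juice | dog | Alpha | doctor
  2   | coffee | bird | Beta | lawyer
  3   | tea | cat | Delta | teacher
  4   | milk | fish | Gamma | engineer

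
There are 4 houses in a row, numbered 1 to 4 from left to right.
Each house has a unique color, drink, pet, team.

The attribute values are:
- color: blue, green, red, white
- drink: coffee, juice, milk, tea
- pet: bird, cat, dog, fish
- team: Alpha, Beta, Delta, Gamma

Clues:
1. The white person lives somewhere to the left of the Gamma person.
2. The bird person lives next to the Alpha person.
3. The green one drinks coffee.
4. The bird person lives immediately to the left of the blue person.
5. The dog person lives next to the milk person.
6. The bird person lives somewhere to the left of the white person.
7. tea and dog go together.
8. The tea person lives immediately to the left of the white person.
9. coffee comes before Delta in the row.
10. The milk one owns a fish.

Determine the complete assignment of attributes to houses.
Solution:

House | Color | Drink | Pet | Team
----------------------------------
  1   | green | coffee | bird | Beta
  2   | blue | tea | dog | Alpha
  3   | white | milk | fish | Delta
  4   | red | juice | cat | Gamma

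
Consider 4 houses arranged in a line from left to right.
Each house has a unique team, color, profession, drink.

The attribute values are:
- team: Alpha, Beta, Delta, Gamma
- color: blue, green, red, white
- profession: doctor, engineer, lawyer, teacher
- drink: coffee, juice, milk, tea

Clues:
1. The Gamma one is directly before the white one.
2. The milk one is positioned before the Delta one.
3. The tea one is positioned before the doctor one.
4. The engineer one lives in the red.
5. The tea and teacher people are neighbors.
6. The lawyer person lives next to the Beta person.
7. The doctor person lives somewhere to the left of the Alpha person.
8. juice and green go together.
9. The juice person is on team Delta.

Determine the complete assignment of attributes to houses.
Solution:

House | Team | Color | Profession | Drink
-----------------------------------------
  1   | Gamma | blue | lawyer | tea
  2   | Beta | white | teacher | milk
  3   | Delta | green | doctor | juice
  4   | Alpha | red | engineer | coffee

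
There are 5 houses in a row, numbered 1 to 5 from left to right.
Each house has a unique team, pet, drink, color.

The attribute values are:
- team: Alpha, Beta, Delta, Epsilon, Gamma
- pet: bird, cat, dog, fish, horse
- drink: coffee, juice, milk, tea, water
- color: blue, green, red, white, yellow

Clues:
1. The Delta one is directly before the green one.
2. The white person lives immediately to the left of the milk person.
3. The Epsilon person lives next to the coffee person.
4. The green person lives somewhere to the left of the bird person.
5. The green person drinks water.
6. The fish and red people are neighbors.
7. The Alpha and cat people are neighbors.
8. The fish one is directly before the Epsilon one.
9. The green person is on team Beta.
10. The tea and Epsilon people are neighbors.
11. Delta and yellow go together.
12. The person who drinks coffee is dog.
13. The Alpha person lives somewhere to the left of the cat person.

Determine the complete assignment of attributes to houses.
Solution:

House | Team | Pet | Drink | Color
----------------------------------
  1   | Alpha | fish | tea | white
  2   | Epsilon | cat | milk | red
  3   | Delta | dog | coffee | yellow
  4   | Beta | horse | water | green
  5   | Gamma | bird | juice | blue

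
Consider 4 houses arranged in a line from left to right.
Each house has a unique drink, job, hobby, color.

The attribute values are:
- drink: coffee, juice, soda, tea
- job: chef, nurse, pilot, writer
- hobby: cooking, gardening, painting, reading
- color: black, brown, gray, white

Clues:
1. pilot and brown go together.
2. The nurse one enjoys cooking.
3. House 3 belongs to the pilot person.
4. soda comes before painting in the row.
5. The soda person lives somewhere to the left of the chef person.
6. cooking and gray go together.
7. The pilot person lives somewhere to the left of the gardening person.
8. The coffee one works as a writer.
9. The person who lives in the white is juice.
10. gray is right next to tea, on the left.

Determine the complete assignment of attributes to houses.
Solution:

House | Drink | Job | Hobby | Color
-----------------------------------
  1   | coffee | writer | reading | black
  2   | soda | nurse | cooking | gray
  3   | tea | pilot | painting | brown
  4   | juice | chef | gardening | white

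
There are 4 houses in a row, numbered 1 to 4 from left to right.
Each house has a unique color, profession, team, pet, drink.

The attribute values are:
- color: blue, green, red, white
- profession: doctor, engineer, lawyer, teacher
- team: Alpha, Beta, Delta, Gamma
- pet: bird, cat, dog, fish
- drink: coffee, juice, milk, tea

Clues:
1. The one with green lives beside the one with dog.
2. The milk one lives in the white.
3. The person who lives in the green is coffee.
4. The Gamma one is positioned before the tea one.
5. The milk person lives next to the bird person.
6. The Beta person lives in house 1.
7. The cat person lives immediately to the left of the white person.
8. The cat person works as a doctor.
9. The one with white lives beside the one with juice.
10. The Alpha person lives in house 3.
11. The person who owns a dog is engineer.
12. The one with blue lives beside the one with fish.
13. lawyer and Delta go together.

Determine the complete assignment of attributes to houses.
Solution:

House | Color | Profession | Team | Pet | Drink
-----------------------------------------------
  1   | green | doctor | Beta | cat | coffee
  2   | white | engineer | Gamma | dog | milk
  3   | blue | teacher | Alpha | bird | juice
  4   | red | lawyer | Delta | fish | tea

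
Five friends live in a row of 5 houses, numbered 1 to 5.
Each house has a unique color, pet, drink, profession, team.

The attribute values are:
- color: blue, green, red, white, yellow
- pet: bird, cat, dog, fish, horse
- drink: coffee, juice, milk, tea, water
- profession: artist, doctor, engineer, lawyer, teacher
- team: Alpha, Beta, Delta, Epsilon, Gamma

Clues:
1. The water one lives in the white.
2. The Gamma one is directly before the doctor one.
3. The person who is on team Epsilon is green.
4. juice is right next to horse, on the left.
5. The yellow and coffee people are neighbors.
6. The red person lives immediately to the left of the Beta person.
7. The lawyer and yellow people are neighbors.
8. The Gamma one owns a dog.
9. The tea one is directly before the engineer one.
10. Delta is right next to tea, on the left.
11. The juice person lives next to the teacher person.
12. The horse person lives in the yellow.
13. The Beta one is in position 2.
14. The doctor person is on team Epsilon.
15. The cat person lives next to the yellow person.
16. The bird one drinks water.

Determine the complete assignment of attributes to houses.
Solution:

House | Color | Pet | Drink | Profession | Team
-----------------------------------------------
  1   | red | cat | juice | lawyer | Delta
  2   | yellow | horse | tea | teacher | Beta
  3   | blue | dog | coffee | engineer | Gamma
  4   | green | fish | milk | doctor | Epsilon
  5   | white | bird | water | artist | Alpha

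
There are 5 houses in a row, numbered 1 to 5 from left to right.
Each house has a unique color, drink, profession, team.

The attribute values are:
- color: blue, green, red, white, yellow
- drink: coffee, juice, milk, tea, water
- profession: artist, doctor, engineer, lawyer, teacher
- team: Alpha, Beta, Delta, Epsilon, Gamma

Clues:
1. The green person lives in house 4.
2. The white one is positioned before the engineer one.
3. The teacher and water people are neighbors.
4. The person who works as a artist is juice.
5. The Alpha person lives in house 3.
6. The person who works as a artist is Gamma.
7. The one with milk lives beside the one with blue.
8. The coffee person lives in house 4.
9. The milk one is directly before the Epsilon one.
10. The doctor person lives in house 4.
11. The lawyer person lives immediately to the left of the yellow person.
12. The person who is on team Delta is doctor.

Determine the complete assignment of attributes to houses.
Solution:

House | Color | Drink | Profession | Team
-----------------------------------------
  1   | white | milk | teacher | Beta
  2   | blue | water | lawyer | Epsilon
  3   | yellow | tea | engineer | Alpha
  4   | green | coffee | doctor | Delta
  5   | red | juice | artist | Gamma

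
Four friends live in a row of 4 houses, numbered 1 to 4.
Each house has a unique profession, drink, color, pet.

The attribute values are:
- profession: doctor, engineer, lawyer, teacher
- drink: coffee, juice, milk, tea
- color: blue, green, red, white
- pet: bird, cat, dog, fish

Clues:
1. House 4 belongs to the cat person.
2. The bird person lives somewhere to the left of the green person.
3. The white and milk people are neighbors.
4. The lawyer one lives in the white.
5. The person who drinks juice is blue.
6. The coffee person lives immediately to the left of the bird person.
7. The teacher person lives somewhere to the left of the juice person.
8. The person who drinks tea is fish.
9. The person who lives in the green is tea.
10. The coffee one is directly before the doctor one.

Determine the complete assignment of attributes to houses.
Solution:

House | Profession | Drink | Color | Pet
----------------------------------------
  1   | lawyer | coffee | white | dog
  2   | doctor | milk | red | bird
  3   | teacher | tea | green | fish
  4   | engineer | juice | blue | cat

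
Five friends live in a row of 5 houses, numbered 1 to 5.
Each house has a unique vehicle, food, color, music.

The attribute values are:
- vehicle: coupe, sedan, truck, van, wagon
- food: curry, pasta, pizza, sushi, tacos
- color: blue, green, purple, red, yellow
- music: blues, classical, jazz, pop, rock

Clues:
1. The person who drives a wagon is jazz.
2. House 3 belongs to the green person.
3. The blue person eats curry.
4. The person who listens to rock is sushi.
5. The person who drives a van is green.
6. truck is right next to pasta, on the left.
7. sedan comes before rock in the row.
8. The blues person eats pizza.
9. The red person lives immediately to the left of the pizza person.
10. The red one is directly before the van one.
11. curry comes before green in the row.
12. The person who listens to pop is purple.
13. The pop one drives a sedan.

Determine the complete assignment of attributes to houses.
Solution:

House | Vehicle | Food | Color | Music
--------------------------------------
  1   | truck | curry | blue | classical
  2   | wagon | pasta | red | jazz
  3   | van | pizza | green | blues
  4   | sedan | tacos | purple | pop
  5   | coupe | sushi | yellow | rock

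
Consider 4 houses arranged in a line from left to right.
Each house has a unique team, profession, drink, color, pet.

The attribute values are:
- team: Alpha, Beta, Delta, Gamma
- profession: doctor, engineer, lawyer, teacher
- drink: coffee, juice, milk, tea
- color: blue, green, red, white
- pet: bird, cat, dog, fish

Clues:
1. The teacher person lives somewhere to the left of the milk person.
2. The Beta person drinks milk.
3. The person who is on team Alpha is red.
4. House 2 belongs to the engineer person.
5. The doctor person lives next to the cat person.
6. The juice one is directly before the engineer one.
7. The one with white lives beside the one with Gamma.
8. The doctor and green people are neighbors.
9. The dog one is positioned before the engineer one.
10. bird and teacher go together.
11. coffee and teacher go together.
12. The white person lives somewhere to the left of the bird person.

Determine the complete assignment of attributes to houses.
Solution:

House | Team | Profession | Drink | Color | Pet
-----------------------------------------------
  1   | Delta | doctor | juice | white | dog
  2   | Gamma | engineer | tea | green | cat
  3   | Alpha | teacher | coffee | red | bird
  4   | Beta | lawyer | milk | blue | fish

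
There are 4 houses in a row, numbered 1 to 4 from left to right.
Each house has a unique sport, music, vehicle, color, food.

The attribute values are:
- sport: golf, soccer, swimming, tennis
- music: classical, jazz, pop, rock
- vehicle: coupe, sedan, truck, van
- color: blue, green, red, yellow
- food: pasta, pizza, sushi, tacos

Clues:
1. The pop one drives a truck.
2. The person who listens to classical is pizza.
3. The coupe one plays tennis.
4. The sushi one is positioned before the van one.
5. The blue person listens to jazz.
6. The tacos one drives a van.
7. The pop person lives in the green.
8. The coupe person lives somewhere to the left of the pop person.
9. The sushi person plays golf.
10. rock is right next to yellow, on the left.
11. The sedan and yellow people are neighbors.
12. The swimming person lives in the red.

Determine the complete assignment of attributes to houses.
Solution:

House | Sport | Music | Vehicle | Color | Food
----------------------------------------------
  1   | swimming | rock | sedan | red | pasta
  2   | tennis | classical | coupe | yellow | pizza
  3   | golf | pop | truck | green | sushi
  4   | soccer | jazz | van | blue | tacos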